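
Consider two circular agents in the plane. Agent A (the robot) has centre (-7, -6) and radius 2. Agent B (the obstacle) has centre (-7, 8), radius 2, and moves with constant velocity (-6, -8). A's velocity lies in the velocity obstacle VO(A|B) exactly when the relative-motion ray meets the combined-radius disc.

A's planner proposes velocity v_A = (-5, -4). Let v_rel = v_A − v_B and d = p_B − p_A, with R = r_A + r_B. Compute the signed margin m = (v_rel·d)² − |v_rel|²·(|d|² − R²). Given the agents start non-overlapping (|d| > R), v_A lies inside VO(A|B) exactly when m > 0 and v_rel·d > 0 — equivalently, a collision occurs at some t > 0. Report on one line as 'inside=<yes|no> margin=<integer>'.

d = (0, 14),  |d|² = 196;  R = 2+2 = 4,  c = 196−4² = 180
v_rel = (1, 4),  |v_rel|² = 17;  v_rel·d = (1)·(0) + (4)·(14) = 56
17·t² − 112·t + 180 = 0  ⇒  m = 56² − 17·180 = 76
m = 76 > 0,  v_rel·d = 56 > 0  ⇒  inside

inside=yes margin=76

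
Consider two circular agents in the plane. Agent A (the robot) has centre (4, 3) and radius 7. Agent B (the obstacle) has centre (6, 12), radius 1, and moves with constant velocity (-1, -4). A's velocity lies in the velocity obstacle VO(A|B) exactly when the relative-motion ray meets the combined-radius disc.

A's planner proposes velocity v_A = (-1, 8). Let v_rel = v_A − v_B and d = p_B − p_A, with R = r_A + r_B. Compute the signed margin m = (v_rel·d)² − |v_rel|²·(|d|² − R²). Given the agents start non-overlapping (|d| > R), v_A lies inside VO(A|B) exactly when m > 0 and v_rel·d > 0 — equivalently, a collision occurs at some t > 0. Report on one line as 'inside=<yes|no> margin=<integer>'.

d = (2, 9),  |d|² = 85;  R = 7+1 = 8,  c = 85−8² = 21
v_rel = (0, 12),  |v_rel|² = 144;  v_rel·d = (0)·(2) + (12)·(9) = 108
144·t² − 216·t + 21 = 0  ⇒  m = 108² − 144·21 = 8640
m = 8640 > 0,  v_rel·d = 108 > 0  ⇒  inside

inside=yes margin=8640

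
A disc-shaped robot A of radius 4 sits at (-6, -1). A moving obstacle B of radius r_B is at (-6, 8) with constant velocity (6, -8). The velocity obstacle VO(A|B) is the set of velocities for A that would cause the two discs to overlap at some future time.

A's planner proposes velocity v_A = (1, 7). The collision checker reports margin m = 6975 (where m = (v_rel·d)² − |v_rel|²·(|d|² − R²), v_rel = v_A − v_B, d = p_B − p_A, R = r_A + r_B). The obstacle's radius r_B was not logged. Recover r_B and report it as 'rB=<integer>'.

m = 6975
d = (0, 9);  v_rel = (-5, 15),  |v_rel|² = 250
v_rel×d = (-5)·(9) − (15)·(0) = -45
since m = R²·250 − (-45)²:  R² = (2025 + 6975) / 250 = 36
R = √36 = 6  ⇒  r_B = 6 − 4 = 2

rB=2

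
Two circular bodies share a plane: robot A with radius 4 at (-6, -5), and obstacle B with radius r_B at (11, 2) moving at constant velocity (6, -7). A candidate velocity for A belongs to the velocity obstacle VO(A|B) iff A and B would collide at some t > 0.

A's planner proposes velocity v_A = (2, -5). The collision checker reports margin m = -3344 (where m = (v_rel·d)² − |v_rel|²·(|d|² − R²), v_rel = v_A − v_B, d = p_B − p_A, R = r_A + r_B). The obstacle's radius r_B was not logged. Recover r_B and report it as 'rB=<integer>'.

m = -3344
d = (17, 7);  v_rel = (-4, 2),  |v_rel|² = 20
v_rel×d = (-4)·(7) − (2)·(17) = -62
since m = R²·20 − (-62)²:  R² = (3844 + -3344) / 20 = 25
R = √25 = 5  ⇒  r_B = 5 − 4 = 1

rB=1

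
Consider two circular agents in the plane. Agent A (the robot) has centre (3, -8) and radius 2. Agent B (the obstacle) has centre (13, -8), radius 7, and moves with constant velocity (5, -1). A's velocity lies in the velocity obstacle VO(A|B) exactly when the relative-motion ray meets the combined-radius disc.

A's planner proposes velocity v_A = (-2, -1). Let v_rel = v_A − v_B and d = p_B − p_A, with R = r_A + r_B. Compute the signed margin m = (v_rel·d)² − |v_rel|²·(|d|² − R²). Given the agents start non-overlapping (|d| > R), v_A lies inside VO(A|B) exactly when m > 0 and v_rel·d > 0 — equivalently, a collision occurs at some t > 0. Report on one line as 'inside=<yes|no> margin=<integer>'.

d = (10, 0),  |d|² = 100;  R = 2+7 = 9,  c = 100−9² = 19
v_rel = (-7, 0),  |v_rel|² = 49;  v_rel·d = (-7)·(10) + (0)·(0) = -70
49·t² + 140·t + 19 = 0  ⇒  m = (-70)² − 49·19 = 3969
m = 3969 > 0,  v_rel·d = -70 < 0  ⇒  outside

inside=no margin=3969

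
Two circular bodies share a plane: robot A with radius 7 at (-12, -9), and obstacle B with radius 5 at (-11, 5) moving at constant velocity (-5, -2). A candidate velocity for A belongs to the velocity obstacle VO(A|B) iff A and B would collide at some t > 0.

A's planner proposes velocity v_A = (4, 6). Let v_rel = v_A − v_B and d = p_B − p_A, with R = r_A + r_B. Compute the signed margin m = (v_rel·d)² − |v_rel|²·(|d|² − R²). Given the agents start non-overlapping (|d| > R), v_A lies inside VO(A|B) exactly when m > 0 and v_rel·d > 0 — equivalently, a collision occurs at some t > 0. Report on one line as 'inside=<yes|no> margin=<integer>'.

d = (1, 14),  |d|² = 197;  R = 7+5 = 12,  c = 197−12² = 53
v_rel = (9, 8),  |v_rel|² = 145;  v_rel·d = (9)·(1) + (8)·(14) = 121
145·t² − 242·t + 53 = 0  ⇒  m = 121² − 145·53 = 6956
m = 6956 > 0,  v_rel·d = 121 > 0  ⇒  inside

inside=yes margin=6956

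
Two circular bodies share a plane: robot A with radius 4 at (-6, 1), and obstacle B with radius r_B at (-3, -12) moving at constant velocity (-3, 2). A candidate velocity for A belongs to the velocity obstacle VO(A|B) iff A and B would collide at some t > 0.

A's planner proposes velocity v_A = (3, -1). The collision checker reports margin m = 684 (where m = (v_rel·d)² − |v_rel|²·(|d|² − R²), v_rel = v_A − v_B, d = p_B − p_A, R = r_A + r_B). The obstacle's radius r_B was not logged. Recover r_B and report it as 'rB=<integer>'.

m = 684
d = (3, -13);  v_rel = (6, -3),  |v_rel|² = 45
v_rel×d = (6)·(-13) − (-3)·(3) = -69
since m = R²·45 − (-69)²:  R² = (4761 + 684) / 45 = 121
R = √121 = 11  ⇒  r_B = 11 − 4 = 7

rB=7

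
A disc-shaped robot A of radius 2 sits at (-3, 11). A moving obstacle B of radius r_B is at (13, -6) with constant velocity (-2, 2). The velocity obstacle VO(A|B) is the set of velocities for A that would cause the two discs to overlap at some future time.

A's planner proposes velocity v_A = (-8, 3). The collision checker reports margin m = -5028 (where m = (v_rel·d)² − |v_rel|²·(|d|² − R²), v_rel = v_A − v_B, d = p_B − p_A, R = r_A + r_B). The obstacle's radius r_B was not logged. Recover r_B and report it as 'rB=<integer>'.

m = -5028
d = (16, -17);  v_rel = (-6, 1),  |v_rel|² = 37
v_rel×d = (-6)·(-17) − (1)·(16) = 86
since m = R²·37 − 86²:  R² = (7396 + -5028) / 37 = 64
R = √64 = 8  ⇒  r_B = 8 − 2 = 6

rB=6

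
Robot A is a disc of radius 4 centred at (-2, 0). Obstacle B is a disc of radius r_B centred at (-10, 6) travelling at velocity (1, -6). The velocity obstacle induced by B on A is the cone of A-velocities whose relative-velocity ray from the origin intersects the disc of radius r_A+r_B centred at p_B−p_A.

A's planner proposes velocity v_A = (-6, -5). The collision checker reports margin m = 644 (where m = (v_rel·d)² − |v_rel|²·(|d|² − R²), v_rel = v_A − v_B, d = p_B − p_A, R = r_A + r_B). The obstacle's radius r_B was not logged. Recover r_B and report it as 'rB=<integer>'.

m = 644
d = (-8, 6);  v_rel = (-7, 1),  |v_rel|² = 50
v_rel×d = (-7)·(6) − (1)·(-8) = -34
since m = R²·50 − (-34)²:  R² = (1156 + 644) / 50 = 36
R = √36 = 6  ⇒  r_B = 6 − 4 = 2

rB=2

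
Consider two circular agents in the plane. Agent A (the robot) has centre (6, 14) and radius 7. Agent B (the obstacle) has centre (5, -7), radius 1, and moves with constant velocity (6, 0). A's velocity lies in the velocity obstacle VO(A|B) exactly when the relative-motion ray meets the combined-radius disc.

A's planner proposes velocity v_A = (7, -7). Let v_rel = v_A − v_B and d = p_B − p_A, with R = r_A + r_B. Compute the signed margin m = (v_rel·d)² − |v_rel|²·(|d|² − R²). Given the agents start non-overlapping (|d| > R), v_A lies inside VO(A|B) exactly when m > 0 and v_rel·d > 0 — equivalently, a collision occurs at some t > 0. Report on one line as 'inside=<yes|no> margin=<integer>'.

d = (-1, -21),  |d|² = 442;  R = 7+1 = 8,  c = 442−8² = 378
v_rel = (1, -7),  |v_rel|² = 50;  v_rel·d = (1)·(-1) + (-7)·(-21) = 146
50·t² − 292·t + 378 = 0  ⇒  m = 146² − 50·378 = 2416
m = 2416 > 0,  v_rel·d = 146 > 0  ⇒  inside

inside=yes margin=2416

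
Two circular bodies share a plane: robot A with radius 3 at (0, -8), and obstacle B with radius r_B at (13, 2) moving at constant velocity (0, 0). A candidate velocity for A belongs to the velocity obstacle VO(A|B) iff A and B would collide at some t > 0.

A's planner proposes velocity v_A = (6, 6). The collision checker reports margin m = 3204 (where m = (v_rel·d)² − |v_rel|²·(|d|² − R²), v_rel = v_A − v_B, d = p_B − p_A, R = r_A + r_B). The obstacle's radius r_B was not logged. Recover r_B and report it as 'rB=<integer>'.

m = 3204
d = (13, 10);  v_rel = (6, 6),  |v_rel|² = 72
v_rel×d = (6)·(10) − (6)·(13) = -18
since m = R²·72 − (-18)²:  R² = (324 + 3204) / 72 = 49
R = √49 = 7  ⇒  r_B = 7 − 3 = 4

rB=4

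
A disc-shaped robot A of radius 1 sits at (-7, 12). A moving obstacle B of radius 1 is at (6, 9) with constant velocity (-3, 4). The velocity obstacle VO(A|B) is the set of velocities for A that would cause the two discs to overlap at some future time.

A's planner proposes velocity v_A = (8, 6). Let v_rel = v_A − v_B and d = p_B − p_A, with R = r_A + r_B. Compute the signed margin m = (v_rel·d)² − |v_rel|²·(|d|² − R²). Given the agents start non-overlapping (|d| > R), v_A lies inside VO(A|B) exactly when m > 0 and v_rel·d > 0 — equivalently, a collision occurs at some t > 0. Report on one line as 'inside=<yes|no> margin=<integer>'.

d = (13, -3),  |d|² = 178;  R = 1+1 = 2,  c = 178−2² = 174
v_rel = (11, 2),  |v_rel|² = 125;  v_rel·d = (11)·(13) + (2)·(-3) = 137
125·t² − 274·t + 174 = 0  ⇒  m = 137² − 125·174 = -2981
m = -2981 < 0,  v_rel·d = 137 > 0  ⇒  outside

inside=no margin=-2981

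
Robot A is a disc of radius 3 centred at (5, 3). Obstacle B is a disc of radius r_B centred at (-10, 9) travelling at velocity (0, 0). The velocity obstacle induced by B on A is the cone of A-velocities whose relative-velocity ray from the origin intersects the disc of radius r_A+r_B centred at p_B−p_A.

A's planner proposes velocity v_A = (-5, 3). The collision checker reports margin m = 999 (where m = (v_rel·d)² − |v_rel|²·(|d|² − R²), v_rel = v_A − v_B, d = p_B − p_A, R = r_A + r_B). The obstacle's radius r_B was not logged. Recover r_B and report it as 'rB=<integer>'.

m = 999
d = (-15, 6);  v_rel = (-5, 3),  |v_rel|² = 34
v_rel×d = (-5)·(6) − (3)·(-15) = 15
since m = R²·34 − 15²:  R² = (225 + 999) / 34 = 36
R = √36 = 6  ⇒  r_B = 6 − 3 = 3

rB=3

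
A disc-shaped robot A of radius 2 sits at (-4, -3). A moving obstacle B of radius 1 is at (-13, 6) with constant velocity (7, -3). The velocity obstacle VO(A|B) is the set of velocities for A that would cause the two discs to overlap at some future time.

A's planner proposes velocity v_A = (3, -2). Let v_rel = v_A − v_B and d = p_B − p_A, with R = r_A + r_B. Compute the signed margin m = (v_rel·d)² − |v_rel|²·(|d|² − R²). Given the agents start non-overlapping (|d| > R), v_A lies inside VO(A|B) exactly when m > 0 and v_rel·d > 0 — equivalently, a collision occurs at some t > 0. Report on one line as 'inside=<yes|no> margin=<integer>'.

d = (-9, 9),  |d|² = 162;  R = 2+1 = 3,  c = 162−3² = 153
v_rel = (-4, 1),  |v_rel|² = 17;  v_rel·d = (-4)·(-9) + (1)·(9) = 45
17·t² − 90·t + 153 = 0  ⇒  m = 45² − 17·153 = -576
m = -576 < 0,  v_rel·d = 45 > 0  ⇒  outside

inside=no margin=-576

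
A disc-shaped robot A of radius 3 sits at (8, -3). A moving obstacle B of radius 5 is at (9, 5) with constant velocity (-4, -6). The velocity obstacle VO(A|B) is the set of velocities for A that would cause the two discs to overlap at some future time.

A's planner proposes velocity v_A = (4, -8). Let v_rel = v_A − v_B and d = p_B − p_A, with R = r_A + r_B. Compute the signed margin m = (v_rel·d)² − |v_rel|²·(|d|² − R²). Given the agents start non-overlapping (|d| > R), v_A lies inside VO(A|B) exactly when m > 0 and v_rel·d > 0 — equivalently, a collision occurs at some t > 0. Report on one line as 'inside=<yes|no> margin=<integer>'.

d = (1, 8),  |d|² = 65;  R = 3+5 = 8,  c = 65−8² = 1
v_rel = (8, -2),  |v_rel|² = 68;  v_rel·d = (8)·(1) + (-2)·(8) = -8
68·t² + 16·t + 1 = 0  ⇒  m = (-8)² − 68·1 = -4
m = -4 < 0,  v_rel·d = -8 < 0  ⇒  outside

inside=no margin=-4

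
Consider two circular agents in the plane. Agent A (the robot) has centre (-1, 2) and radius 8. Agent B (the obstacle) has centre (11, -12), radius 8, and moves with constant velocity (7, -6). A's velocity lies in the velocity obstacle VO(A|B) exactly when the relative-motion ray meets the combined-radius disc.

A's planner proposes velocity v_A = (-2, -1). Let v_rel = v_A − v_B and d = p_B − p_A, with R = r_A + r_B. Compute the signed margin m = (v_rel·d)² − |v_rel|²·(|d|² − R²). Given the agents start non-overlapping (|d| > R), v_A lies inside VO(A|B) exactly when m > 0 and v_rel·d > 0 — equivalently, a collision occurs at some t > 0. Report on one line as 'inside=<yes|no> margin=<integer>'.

d = (12, -14),  |d|² = 340;  R = 8+8 = 16,  c = 340−16² = 84
v_rel = (-9, 5),  |v_rel|² = 106;  v_rel·d = (-9)·(12) + (5)·(-14) = -178
106·t² + 356·t + 84 = 0  ⇒  m = (-178)² − 106·84 = 22780
m = 22780 > 0,  v_rel·d = -178 < 0  ⇒  outside

inside=no margin=22780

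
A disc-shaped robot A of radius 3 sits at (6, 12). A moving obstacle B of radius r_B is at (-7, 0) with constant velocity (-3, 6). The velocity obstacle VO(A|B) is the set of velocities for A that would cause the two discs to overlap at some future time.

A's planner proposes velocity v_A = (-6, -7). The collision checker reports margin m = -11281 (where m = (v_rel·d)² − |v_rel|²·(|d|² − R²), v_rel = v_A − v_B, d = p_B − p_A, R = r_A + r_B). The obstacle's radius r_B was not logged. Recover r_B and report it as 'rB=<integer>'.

m = -11281
d = (-13, -12);  v_rel = (-3, -13),  |v_rel|² = 178
v_rel×d = (-3)·(-12) − (-13)·(-13) = -133
since m = R²·178 − (-133)²:  R² = (17689 + -11281) / 178 = 36
R = √36 = 6  ⇒  r_B = 6 − 3 = 3

rB=3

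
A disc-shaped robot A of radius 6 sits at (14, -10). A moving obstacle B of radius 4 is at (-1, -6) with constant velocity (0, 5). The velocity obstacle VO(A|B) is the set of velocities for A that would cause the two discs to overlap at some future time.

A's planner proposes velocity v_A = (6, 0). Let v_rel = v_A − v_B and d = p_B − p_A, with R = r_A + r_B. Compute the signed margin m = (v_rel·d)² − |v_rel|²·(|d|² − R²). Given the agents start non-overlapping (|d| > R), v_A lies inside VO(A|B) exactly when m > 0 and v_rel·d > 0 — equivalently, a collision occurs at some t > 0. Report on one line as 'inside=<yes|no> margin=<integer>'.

d = (-15, 4),  |d|² = 241;  R = 6+4 = 10,  c = 241−10² = 141
v_rel = (6, -5),  |v_rel|² = 61;  v_rel·d = (6)·(-15) + (-5)·(4) = -110
61·t² + 220·t + 141 = 0  ⇒  m = (-110)² − 61·141 = 3499
m = 3499 > 0,  v_rel·d = -110 < 0  ⇒  outside

inside=no margin=3499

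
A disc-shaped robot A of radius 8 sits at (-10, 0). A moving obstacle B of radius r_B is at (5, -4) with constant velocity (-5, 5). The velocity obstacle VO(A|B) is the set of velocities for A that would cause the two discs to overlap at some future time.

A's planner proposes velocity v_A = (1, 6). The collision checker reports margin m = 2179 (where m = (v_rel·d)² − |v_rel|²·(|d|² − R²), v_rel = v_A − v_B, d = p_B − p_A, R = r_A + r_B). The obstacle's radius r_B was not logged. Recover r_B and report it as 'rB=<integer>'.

m = 2179
d = (15, -4);  v_rel = (6, 1),  |v_rel|² = 37
v_rel×d = (6)·(-4) − (1)·(15) = -39
since m = R²·37 − (-39)²:  R² = (1521 + 2179) / 37 = 100
R = √100 = 10  ⇒  r_B = 10 − 8 = 2

rB=2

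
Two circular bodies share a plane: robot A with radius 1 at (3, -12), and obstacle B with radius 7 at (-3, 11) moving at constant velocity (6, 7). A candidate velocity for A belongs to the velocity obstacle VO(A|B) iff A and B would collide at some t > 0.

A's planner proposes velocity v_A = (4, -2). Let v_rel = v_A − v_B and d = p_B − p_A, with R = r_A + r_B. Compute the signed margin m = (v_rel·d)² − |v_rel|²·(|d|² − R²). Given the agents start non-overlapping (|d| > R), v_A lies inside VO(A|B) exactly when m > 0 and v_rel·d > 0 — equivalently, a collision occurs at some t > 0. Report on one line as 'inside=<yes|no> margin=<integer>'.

d = (-6, 23),  |d|² = 565;  R = 1+7 = 8,  c = 565−8² = 501
v_rel = (-2, -9),  |v_rel|² = 85;  v_rel·d = (-2)·(-6) + (-9)·(23) = -195
85·t² + 390·t + 501 = 0  ⇒  m = (-195)² − 85·501 = -4560
m = -4560 < 0,  v_rel·d = -195 < 0  ⇒  outside

inside=no margin=-4560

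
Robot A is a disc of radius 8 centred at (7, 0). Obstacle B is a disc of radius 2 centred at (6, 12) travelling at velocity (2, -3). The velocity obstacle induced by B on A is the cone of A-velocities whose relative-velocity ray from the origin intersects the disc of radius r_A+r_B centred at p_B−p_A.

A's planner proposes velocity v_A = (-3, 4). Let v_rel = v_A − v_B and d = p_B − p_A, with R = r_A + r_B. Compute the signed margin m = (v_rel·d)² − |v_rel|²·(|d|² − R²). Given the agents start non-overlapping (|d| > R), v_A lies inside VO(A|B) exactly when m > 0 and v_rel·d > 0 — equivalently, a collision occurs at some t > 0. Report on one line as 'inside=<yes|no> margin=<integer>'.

d = (-1, 12),  |d|² = 145;  R = 8+2 = 10,  c = 145−10² = 45
v_rel = (-5, 7),  |v_rel|² = 74;  v_rel·d = (-5)·(-1) + (7)·(12) = 89
74·t² − 178·t + 45 = 0  ⇒  m = 89² − 74·45 = 4591
m = 4591 > 0,  v_rel·d = 89 > 0  ⇒  inside

inside=yes margin=4591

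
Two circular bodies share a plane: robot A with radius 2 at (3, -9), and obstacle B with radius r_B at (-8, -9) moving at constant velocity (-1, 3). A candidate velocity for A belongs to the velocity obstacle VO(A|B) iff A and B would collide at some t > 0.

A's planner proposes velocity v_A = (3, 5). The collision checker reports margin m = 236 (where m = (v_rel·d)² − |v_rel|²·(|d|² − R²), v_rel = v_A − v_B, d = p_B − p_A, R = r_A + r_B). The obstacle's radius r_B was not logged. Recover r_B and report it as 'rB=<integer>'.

m = 236
d = (-11, 0);  v_rel = (4, 2),  |v_rel|² = 20
v_rel×d = (4)·(0) − (2)·(-11) = 22
since m = R²·20 − 22²:  R² = (484 + 236) / 20 = 36
R = √36 = 6  ⇒  r_B = 6 − 2 = 4

rB=4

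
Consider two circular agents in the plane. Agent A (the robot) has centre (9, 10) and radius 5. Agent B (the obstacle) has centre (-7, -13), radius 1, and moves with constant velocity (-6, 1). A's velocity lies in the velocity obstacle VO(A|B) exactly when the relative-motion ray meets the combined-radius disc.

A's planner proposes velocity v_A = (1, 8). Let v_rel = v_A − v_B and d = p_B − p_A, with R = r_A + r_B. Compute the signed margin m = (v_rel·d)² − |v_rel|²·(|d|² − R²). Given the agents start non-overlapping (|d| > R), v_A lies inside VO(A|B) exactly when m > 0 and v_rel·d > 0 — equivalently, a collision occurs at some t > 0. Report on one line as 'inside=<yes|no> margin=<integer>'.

d = (-16, -23),  |d|² = 785;  R = 5+1 = 6,  c = 785−6² = 749
v_rel = (7, 7),  |v_rel|² = 98;  v_rel·d = (7)·(-16) + (7)·(-23) = -273
98·t² + 546·t + 749 = 0  ⇒  m = (-273)² − 98·749 = 1127
m = 1127 > 0,  v_rel·d = -273 < 0  ⇒  outside

inside=no margin=1127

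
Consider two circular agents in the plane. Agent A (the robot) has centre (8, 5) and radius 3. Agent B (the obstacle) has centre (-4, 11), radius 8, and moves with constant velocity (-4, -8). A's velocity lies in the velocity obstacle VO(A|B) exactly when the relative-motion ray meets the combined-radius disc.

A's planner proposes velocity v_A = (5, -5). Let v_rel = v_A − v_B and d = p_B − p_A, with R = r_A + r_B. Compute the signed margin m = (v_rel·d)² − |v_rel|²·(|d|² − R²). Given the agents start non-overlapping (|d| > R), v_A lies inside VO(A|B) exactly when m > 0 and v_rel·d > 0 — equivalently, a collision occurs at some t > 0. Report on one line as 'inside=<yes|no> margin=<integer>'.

d = (-12, 6),  |d|² = 180;  R = 3+8 = 11,  c = 180−11² = 59
v_rel = (9, 3),  |v_rel|² = 90;  v_rel·d = (9)·(-12) + (3)·(6) = -90
90·t² + 180·t + 59 = 0  ⇒  m = (-90)² − 90·59 = 2790
m = 2790 > 0,  v_rel·d = -90 < 0  ⇒  outside

inside=no margin=2790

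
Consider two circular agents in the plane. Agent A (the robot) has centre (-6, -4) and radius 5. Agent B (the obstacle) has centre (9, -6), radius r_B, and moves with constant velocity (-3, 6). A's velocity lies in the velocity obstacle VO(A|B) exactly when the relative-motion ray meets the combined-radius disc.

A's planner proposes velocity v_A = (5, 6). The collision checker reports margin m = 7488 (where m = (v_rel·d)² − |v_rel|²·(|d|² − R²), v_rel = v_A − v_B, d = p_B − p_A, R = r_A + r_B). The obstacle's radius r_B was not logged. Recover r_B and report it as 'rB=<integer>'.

m = 7488
d = (15, -2);  v_rel = (8, 0),  |v_rel|² = 64
v_rel×d = (8)·(-2) − (0)·(15) = -16
since m = R²·64 − (-16)²:  R² = (256 + 7488) / 64 = 121
R = √121 = 11  ⇒  r_B = 11 − 5 = 6

rB=6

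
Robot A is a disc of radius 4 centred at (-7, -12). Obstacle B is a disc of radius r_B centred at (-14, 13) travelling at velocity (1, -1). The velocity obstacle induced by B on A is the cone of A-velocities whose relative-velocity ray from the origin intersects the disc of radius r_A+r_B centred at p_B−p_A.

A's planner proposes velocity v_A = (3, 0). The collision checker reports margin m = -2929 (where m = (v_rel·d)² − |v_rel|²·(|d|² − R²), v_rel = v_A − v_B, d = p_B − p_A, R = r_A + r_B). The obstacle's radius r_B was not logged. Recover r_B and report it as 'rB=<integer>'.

m = -2929
d = (-7, 25);  v_rel = (2, 1),  |v_rel|² = 5
v_rel×d = (2)·(25) − (1)·(-7) = 57
since m = R²·5 − 57²:  R² = (3249 + -2929) / 5 = 64
R = √64 = 8  ⇒  r_B = 8 − 4 = 4

rB=4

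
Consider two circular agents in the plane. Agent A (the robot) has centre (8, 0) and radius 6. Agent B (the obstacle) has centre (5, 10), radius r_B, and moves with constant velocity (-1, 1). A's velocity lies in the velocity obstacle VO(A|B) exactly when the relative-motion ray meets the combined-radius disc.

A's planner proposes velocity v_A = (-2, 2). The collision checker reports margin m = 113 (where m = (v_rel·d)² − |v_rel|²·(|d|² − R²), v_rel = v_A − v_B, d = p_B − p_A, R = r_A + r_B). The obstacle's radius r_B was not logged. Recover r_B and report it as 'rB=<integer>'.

m = 113
d = (-3, 10);  v_rel = (-1, 1),  |v_rel|² = 2
v_rel×d = (-1)·(10) − (1)·(-3) = -7
since m = R²·2 − (-7)²:  R² = (49 + 113) / 2 = 81
R = √81 = 9  ⇒  r_B = 9 − 6 = 3

rB=3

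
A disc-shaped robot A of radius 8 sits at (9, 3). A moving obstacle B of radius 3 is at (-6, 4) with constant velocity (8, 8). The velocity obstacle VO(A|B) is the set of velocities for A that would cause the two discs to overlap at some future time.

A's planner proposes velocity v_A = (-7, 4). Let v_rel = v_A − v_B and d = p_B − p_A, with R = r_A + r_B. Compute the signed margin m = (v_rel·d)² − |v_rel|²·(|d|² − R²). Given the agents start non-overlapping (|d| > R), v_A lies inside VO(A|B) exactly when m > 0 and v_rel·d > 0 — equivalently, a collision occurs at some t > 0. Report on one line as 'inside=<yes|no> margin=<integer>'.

d = (-15, 1),  |d|² = 226;  R = 8+3 = 11,  c = 226−11² = 105
v_rel = (-15, -4),  |v_rel|² = 241;  v_rel·d = (-15)·(-15) + (-4)·(1) = 221
241·t² − 442·t + 105 = 0  ⇒  m = 221² − 241·105 = 23536
m = 23536 > 0,  v_rel·d = 221 > 0  ⇒  inside

inside=yes margin=23536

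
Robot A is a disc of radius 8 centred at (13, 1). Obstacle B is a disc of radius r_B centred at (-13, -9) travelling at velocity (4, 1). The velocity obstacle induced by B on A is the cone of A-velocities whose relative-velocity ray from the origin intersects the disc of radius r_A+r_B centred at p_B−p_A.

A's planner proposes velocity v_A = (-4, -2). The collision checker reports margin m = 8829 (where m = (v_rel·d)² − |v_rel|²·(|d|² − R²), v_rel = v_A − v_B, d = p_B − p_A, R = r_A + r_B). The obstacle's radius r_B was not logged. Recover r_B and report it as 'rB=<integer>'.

m = 8829
d = (-26, -10);  v_rel = (-8, -3),  |v_rel|² = 73
v_rel×d = (-8)·(-10) − (-3)·(-26) = 2
since m = R²·73 − 2²:  R² = (4 + 8829) / 73 = 121
R = √121 = 11  ⇒  r_B = 11 − 8 = 3

rB=3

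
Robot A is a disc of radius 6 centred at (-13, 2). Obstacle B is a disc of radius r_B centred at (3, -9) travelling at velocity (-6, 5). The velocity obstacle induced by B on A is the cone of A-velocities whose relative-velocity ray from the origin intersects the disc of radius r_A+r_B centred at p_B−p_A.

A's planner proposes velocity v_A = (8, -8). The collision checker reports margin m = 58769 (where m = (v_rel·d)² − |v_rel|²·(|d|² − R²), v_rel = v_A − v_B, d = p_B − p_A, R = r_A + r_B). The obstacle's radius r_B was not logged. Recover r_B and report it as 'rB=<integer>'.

m = 58769
d = (16, -11);  v_rel = (14, -13),  |v_rel|² = 365
v_rel×d = (14)·(-11) − (-13)·(16) = 54
since m = R²·365 − 54²:  R² = (2916 + 58769) / 365 = 169
R = √169 = 13  ⇒  r_B = 13 − 6 = 7

rB=7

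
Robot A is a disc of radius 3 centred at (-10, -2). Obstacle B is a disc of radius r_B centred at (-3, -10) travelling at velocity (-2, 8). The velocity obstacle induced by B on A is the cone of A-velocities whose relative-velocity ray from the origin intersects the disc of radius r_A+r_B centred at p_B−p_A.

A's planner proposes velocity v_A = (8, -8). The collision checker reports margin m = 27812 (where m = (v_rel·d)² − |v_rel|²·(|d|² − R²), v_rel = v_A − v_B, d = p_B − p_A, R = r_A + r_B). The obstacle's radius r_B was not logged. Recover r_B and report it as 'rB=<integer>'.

m = 27812
d = (7, -8);  v_rel = (10, -16),  |v_rel|² = 356
v_rel×d = (10)·(-8) − (-16)·(7) = 32
since m = R²·356 − 32²:  R² = (1024 + 27812) / 356 = 81
R = √81 = 9  ⇒  r_B = 9 − 3 = 6

rB=6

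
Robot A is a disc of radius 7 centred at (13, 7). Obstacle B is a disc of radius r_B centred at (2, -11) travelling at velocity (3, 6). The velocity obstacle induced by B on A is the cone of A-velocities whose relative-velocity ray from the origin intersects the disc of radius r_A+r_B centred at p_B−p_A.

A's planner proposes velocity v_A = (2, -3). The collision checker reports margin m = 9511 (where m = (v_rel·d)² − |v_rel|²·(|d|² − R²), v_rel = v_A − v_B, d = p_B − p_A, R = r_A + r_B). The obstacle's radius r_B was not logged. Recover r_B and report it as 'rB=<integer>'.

m = 9511
d = (-11, -18);  v_rel = (-1, -9),  |v_rel|² = 82
v_rel×d = (-1)·(-18) − (-9)·(-11) = -81
since m = R²·82 − (-81)²:  R² = (6561 + 9511) / 82 = 196
R = √196 = 14  ⇒  r_B = 14 − 7 = 7

rB=7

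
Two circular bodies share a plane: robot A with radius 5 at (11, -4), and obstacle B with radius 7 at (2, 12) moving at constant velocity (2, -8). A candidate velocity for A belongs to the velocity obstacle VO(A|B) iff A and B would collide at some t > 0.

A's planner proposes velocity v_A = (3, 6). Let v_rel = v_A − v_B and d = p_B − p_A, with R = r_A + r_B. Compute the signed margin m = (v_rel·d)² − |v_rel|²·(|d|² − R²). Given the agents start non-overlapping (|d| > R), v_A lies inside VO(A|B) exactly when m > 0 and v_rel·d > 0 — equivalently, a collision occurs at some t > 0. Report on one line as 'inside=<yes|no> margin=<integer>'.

d = (-9, 16),  |d|² = 337;  R = 5+7 = 12,  c = 337−12² = 193
v_rel = (1, 14),  |v_rel|² = 197;  v_rel·d = (1)·(-9) + (14)·(16) = 215
197·t² − 430·t + 193 = 0  ⇒  m = 215² − 197·193 = 8204
m = 8204 > 0,  v_rel·d = 215 > 0  ⇒  inside

inside=yes margin=8204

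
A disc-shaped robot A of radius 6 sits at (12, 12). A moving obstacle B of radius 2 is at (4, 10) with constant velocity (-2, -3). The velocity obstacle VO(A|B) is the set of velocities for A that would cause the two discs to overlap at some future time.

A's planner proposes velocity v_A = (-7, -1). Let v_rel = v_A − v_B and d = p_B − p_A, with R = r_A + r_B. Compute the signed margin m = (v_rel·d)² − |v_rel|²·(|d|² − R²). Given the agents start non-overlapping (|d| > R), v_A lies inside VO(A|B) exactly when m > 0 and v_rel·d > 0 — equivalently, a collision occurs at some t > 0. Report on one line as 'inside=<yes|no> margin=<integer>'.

d = (-8, -2),  |d|² = 68;  R = 6+2 = 8,  c = 68−8² = 4
v_rel = (-5, 2),  |v_rel|² = 29;  v_rel·d = (-5)·(-8) + (2)·(-2) = 36
29·t² − 72·t + 4 = 0  ⇒  m = 36² − 29·4 = 1180
m = 1180 > 0,  v_rel·d = 36 > 0  ⇒  inside

inside=yes margin=1180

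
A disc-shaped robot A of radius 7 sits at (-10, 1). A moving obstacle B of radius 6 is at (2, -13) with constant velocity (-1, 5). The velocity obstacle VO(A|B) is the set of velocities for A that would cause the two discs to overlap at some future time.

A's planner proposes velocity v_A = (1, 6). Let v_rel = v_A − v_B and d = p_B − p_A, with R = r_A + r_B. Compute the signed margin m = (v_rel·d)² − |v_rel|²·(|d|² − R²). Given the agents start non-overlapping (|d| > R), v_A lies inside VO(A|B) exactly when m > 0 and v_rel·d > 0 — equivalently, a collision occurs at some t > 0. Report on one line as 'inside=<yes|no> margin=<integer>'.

d = (12, -14),  |d|² = 340;  R = 7+6 = 13,  c = 340−13² = 171
v_rel = (2, 1),  |v_rel|² = 5;  v_rel·d = (2)·(12) + (1)·(-14) = 10
5·t² − 20·t + 171 = 0  ⇒  m = 10² − 5·171 = -755
m = -755 < 0,  v_rel·d = 10 > 0  ⇒  outside

inside=no margin=-755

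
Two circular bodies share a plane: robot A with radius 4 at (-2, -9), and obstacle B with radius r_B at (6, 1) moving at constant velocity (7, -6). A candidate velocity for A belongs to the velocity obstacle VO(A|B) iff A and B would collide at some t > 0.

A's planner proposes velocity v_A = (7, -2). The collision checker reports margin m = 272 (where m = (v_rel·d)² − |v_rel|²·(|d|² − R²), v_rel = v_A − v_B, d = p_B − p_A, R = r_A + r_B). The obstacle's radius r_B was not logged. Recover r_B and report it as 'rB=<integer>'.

m = 272
d = (8, 10);  v_rel = (0, 4),  |v_rel|² = 16
v_rel×d = (0)·(10) − (4)·(8) = -32
since m = R²·16 − (-32)²:  R² = (1024 + 272) / 16 = 81
R = √81 = 9  ⇒  r_B = 9 − 4 = 5

rB=5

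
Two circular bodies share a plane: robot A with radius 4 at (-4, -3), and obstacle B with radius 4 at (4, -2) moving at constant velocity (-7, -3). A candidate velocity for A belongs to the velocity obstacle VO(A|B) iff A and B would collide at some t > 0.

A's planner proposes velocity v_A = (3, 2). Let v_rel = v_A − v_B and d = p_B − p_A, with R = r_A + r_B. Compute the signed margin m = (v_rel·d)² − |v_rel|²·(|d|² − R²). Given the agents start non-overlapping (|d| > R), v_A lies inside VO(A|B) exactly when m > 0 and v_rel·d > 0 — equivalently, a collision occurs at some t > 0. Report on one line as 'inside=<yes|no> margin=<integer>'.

d = (8, 1),  |d|² = 65;  R = 4+4 = 8,  c = 65−8² = 1
v_rel = (10, 5),  |v_rel|² = 125;  v_rel·d = (10)·(8) + (5)·(1) = 85
125·t² − 170·t + 1 = 0  ⇒  m = 85² − 125·1 = 7100
m = 7100 > 0,  v_rel·d = 85 > 0  ⇒  inside

inside=yes margin=7100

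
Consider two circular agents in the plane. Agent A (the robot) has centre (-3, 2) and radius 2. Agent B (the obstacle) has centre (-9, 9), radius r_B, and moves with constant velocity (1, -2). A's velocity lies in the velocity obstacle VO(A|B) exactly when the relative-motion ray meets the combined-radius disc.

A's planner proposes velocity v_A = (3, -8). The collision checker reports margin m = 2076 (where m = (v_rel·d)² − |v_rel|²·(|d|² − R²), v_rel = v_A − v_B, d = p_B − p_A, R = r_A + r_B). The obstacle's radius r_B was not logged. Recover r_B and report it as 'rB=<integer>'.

m = 2076
d = (-6, 7);  v_rel = (2, -6),  |v_rel|² = 40
v_rel×d = (2)·(7) − (-6)·(-6) = -22
since m = R²·40 − (-22)²:  R² = (484 + 2076) / 40 = 64
R = √64 = 8  ⇒  r_B = 8 − 2 = 6

rB=6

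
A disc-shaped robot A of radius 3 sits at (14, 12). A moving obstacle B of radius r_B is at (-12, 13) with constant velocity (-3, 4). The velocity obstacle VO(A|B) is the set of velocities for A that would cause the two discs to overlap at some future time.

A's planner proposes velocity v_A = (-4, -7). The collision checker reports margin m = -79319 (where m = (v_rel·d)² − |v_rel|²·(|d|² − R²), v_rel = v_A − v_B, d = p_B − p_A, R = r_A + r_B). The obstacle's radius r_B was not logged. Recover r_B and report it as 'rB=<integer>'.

m = -79319
d = (-26, 1);  v_rel = (-1, -11),  |v_rel|² = 122
v_rel×d = (-1)·(1) − (-11)·(-26) = -287
since m = R²·122 − (-287)²:  R² = (82369 + -79319) / 122 = 25
R = √25 = 5  ⇒  r_B = 5 − 3 = 2

rB=2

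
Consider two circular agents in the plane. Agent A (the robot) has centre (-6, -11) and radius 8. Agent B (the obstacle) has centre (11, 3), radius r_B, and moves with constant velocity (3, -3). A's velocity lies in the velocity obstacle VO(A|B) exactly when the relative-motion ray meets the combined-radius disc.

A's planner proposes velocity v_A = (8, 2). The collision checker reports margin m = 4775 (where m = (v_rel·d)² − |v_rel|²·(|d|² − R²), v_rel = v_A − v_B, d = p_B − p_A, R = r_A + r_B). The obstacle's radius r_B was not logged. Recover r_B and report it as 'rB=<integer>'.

m = 4775
d = (17, 14);  v_rel = (5, 5),  |v_rel|² = 50
v_rel×d = (5)·(14) − (5)·(17) = -15
since m = R²·50 − (-15)²:  R² = (225 + 4775) / 50 = 100
R = √100 = 10  ⇒  r_B = 10 − 8 = 2

rB=2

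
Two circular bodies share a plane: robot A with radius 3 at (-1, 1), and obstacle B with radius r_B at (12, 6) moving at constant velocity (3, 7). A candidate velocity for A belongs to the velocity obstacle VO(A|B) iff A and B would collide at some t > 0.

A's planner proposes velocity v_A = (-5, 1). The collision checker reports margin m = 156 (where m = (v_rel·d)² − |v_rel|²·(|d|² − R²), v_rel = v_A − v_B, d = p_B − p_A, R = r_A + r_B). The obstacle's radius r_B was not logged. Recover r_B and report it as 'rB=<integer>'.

m = 156
d = (13, 5);  v_rel = (-8, -6),  |v_rel|² = 100
v_rel×d = (-8)·(5) − (-6)·(13) = 38
since m = R²·100 − 38²:  R² = (1444 + 156) / 100 = 16
R = √16 = 4  ⇒  r_B = 4 − 3 = 1

rB=1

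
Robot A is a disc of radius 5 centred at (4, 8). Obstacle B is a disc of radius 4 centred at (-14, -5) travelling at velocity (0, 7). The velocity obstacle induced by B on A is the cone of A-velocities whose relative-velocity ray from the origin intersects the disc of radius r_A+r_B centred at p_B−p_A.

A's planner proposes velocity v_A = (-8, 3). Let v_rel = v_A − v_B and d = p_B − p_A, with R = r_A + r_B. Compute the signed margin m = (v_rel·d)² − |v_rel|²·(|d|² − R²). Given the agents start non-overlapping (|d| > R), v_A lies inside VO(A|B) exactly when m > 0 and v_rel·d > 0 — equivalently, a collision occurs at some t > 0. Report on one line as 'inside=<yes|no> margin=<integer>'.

d = (-18, -13),  |d|² = 493;  R = 5+4 = 9,  c = 493−9² = 412
v_rel = (-8, -4),  |v_rel|² = 80;  v_rel·d = (-8)·(-18) + (-4)·(-13) = 196
80·t² − 392·t + 412 = 0  ⇒  m = 196² − 80·412 = 5456
m = 5456 > 0,  v_rel·d = 196 > 0  ⇒  inside

inside=yes margin=5456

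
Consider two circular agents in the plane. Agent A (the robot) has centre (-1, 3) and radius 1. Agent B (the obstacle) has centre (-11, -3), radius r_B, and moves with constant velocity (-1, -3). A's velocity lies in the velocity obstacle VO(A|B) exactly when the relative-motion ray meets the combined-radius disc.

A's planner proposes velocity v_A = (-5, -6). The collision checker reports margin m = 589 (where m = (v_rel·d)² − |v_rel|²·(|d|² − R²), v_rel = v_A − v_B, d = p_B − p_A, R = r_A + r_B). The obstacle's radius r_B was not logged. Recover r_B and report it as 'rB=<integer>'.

m = 589
d = (-10, -6);  v_rel = (-4, -3),  |v_rel|² = 25
v_rel×d = (-4)·(-6) − (-3)·(-10) = -6
since m = R²·25 − (-6)²:  R² = (36 + 589) / 25 = 25
R = √25 = 5  ⇒  r_B = 5 − 1 = 4

rB=4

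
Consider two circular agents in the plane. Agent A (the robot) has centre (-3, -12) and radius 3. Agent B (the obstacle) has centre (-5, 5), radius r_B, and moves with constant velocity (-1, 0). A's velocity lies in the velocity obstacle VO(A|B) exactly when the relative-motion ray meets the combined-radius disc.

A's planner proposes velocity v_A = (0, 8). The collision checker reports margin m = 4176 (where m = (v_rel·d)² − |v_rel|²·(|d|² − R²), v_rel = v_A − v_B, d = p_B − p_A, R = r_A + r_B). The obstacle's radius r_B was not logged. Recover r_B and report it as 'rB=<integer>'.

m = 4176
d = (-2, 17);  v_rel = (1, 8),  |v_rel|² = 65
v_rel×d = (1)·(17) − (8)·(-2) = 33
since m = R²·65 − 33²:  R² = (1089 + 4176) / 65 = 81
R = √81 = 9  ⇒  r_B = 9 − 3 = 6

rB=6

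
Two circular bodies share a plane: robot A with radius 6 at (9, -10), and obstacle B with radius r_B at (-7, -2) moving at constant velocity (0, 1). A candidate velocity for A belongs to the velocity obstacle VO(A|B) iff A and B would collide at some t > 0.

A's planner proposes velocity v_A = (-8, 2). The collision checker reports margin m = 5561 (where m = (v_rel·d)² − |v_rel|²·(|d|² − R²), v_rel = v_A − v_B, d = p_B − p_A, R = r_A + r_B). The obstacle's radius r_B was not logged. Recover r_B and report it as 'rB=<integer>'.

m = 5561
d = (-16, 8);  v_rel = (-8, 1),  |v_rel|² = 65
v_rel×d = (-8)·(8) − (1)·(-16) = -48
since m = R²·65 − (-48)²:  R² = (2304 + 5561) / 65 = 121
R = √121 = 11  ⇒  r_B = 11 − 6 = 5

rB=5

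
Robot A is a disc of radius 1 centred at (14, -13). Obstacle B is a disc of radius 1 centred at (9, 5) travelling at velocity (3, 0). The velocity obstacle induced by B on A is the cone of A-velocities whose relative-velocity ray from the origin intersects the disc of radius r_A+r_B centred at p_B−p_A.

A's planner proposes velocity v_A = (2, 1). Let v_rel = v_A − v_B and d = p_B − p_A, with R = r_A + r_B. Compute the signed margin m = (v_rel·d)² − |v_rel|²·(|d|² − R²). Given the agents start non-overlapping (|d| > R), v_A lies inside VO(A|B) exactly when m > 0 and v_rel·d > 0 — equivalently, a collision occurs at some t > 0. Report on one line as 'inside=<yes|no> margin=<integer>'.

d = (-5, 18),  |d|² = 349;  R = 1+1 = 2,  c = 349−2² = 345
v_rel = (-1, 1),  |v_rel|² = 2;  v_rel·d = (-1)·(-5) + (1)·(18) = 23
2·t² − 46·t + 345 = 0  ⇒  m = 23² − 2·345 = -161
m = -161 < 0,  v_rel·d = 23 > 0  ⇒  outside

inside=no margin=-161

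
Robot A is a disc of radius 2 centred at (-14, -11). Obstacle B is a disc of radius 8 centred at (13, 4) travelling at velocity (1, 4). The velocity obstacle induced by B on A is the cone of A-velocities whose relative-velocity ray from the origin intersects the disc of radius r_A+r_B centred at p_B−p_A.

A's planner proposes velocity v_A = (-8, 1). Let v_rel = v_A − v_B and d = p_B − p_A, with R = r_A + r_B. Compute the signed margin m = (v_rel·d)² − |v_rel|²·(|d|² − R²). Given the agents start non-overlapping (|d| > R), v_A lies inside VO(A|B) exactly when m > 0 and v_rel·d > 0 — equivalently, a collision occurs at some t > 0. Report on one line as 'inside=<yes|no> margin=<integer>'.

d = (27, 15),  |d|² = 954;  R = 2+8 = 10,  c = 954−10² = 854
v_rel = (-9, -3),  |v_rel|² = 90;  v_rel·d = (-9)·(27) + (-3)·(15) = -288
90·t² + 576·t + 854 = 0  ⇒  m = (-288)² − 90·854 = 6084
m = 6084 > 0,  v_rel·d = -288 < 0  ⇒  outside

inside=no margin=6084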